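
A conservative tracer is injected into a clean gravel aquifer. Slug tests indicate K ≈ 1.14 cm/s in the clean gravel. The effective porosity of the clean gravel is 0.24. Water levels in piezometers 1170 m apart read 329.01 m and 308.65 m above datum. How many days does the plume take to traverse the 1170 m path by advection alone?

16.4

Convert K: 1.14 cm/s × 864 = 985.0 m/day.
Hydraulic gradient i = (329.01 − 308.65) / 1170 = 20.36 / 1170 = 0.01740.
Darcy flux q = K · i = 985.0 × 0.01740 = 17.14 m/day.
Seepage velocity v = q / n_e = 17.14 / 0.24 = 71.42 m/day.
Travel time t = L / v = 1170 / 71.42 = 16.38 days.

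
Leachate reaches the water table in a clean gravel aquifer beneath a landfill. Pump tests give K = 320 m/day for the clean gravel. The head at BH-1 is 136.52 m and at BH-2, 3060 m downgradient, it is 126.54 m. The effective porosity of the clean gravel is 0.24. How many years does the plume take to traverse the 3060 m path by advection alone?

1.93

Hydraulic gradient i = (136.52 − 126.54) / 3060 = 9.98 / 3060 = 0.003261.
Darcy flux q = K · i = 320.0 × 0.003261 = 1.044 m/day.
Seepage velocity v = q / n_e = 1.044 / 0.24 = 4.349 m/day.
Travel time t = L / v = 3060 / 4.349 = 703.7 days = 1.927 years.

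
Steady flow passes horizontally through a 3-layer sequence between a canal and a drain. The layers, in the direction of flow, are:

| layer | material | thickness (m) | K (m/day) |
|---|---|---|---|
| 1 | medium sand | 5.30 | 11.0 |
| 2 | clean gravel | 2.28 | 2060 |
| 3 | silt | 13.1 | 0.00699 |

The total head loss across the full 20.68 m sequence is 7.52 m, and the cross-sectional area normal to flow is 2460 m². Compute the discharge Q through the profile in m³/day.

9.87

Flow is perpendicular to layering, so the layers act in series and the equivalent K is the thickness-weighted harmonic mean.
Total thickness L = 5.30 + 2.28 + 13.1 = 20.68 m.
Σ(b_i/K_i) = 5.30/11.0 + 2.28/2060 + 13.1/0.00699 = 1875 d.
K_eq = L / Σ(b_i/K_i) = 20.68 / 1875 = 0.01103 m/day.
Q = K_eq · A · (Δh/L) = 0.01103 × 2460 × (7.52/20.68) = 9.868 m³/day.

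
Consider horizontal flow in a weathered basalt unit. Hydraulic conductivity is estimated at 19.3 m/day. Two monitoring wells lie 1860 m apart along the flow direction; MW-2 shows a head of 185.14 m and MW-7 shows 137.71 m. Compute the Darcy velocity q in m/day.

0.492

Hydraulic gradient i = (185.14 − 137.71) / 1860 = 47.43 / 1860 = 0.02550.
Specific discharge q = K · i = 19.30 × 0.02550 = 0.4921 m/day.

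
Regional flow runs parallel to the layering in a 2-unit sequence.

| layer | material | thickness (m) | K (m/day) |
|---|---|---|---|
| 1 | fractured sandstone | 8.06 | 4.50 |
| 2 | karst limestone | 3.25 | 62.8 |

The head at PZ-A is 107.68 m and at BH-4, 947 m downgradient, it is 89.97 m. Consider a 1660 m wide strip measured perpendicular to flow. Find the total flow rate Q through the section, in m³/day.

Flow is parallel to layering, so each bed carries its own Darcy discharge and the transmissivities add.
Σ(K_i·b_i) = 4.50×8.06 + 62.8×3.25 = 240.4 m²/day.
Hydraulic gradient i = (107.68 − 89.97) / 947 = 17.71 / 947 = 0.01870.
Q = Σ(K_i·b_i) · W · i = 240.4 × 1660 × 0.01870 = 7462 m³/day.

7460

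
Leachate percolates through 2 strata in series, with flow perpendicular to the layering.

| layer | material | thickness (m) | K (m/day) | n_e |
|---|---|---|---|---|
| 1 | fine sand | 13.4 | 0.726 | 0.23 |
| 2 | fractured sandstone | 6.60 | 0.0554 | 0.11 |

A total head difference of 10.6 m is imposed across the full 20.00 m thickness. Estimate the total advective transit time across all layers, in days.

With flow normal to the layers, continuity requires the same specific discharge q through every layer.
Σ(b_i/K_i) = 13.4/0.726 + 6.60/0.0554 = 137.6 d.
q = Δh / Σ(b_i/K_i) = 10.6 / 137.6 = 0.07704 m/day.
In each layer the seepage velocity is v_i = q/n_i, so the layer transit time is t_i = b_i·n_i / q:
  layer 1 (fine sand): t_1 = 13.4 × 0.23 / 0.07704 = 40.01 d
  layer 2 (fractured sandstone): t_2 = 6.60 × 0.11 / 0.07704 = 9.424 d
Total t = Σ t_i = 49.43 days.

49.4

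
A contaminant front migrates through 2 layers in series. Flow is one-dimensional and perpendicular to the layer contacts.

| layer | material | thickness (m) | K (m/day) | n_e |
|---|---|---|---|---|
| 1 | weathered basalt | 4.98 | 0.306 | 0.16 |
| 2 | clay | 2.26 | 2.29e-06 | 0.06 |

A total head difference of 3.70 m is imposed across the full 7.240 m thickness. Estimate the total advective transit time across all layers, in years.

With flow normal to the layers, continuity requires the same specific discharge q through every layer.
Σ(b_i/K_i) = 4.98/0.306 + 2.26/2.29e-06 = 9.869e+05 d.
q = Δh / Σ(b_i/K_i) = 3.70 / 9.869e+05 = 3.749e-06 m/day.
In each layer the seepage velocity is v_i = q/n_i, so the layer transit time is t_i = b_i·n_i / q:
  layer 1 (weathered basalt): t_1 = 4.98 × 0.16 / 3.749e-06 = 2.125e+05 d
  layer 2 (clay): t_2 = 2.26 × 0.06 / 3.749e-06 = 36169 d
Total t = Σ t_i = 2.487e+05 days = 680.9 years.

681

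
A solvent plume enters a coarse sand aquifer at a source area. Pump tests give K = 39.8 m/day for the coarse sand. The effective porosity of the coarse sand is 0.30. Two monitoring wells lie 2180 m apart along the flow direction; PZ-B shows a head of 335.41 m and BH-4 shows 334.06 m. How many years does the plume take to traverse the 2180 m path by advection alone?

Hydraulic gradient i = (335.41 − 334.06) / 2180 = 1.35 / 2180 = 0.0006193.
Darcy flux q = K · i = 39.80 × 0.0006193 = 0.02465 m/day.
Seepage velocity v = q / n_e = 0.02465 / 0.30 = 0.08216 m/day.
Travel time t = L / v = 2180 / 0.08216 = 26535 days = 72.65 years.

72.6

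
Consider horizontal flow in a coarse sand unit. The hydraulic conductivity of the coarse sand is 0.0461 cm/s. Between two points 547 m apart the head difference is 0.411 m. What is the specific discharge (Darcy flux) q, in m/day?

0.0299

Convert K: 0.0461 cm/s × 864 = 39.83 m/day.
Hydraulic gradient i = Δh / L = 0.411 / 547 = 0.0007514.
Specific discharge q = K · i = 39.83 × 0.0007514 = 0.02993 m/day.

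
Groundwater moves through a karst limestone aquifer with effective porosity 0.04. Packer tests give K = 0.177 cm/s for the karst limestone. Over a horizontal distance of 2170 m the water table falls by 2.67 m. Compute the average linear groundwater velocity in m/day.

Convert K: 0.177 cm/s × 864 = 152.9 m/day.
Hydraulic gradient i = Δh / L = 2.67 / 2170 = 0.001230.
Darcy flux q = K · i = 152.9 × 0.001230 = 0.1882 m/day.
Seepage velocity v = q / n_e = 0.1882 / 0.04 = 4.704 m/day.

4.70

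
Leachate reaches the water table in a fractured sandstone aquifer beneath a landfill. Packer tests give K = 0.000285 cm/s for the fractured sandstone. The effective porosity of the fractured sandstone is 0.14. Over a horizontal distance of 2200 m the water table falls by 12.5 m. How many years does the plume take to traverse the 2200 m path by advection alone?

Convert K: 0.000285 cm/s × 864 = 0.2462 m/day.
Hydraulic gradient i = Δh / L = 12.5 / 2200 = 0.005682.
Darcy flux q = K · i = 0.2462 × 0.005682 = 0.001399 m/day.
Seepage velocity v = q / n_e = 0.001399 / 0.14 = 0.009994 m/day.
Travel time t = L / v = 2200 / 0.009994 = 2.201e+05 days = 602.7 years.

603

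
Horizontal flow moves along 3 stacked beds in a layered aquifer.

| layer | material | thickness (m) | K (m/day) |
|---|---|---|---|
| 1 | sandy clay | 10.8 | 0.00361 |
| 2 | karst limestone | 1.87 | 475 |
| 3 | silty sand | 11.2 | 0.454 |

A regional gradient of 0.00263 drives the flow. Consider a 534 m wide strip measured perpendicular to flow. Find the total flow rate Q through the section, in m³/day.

Flow is parallel to layering, so each bed carries its own Darcy discharge and the transmissivities add.
Σ(K_i·b_i) = 0.00361×10.8 + 475×1.87 + 0.454×11.2 = 893.4 m²/day.
Hydraulic gradient i = 0.00263.
Q = Σ(K_i·b_i) · W · i = 893.4 × 534 × 0.002630 = 1255 m³/day.

1250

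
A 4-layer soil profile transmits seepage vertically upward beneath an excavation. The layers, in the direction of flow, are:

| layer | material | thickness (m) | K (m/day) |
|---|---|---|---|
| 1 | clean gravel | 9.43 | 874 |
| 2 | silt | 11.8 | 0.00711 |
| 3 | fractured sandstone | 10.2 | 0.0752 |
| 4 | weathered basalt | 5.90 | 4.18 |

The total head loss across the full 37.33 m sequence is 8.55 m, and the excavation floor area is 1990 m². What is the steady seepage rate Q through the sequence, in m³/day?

9.47

Flow is perpendicular to layering, so the layers act in series and the equivalent K is the thickness-weighted harmonic mean.
Total thickness L = 9.43 + 11.8 + 10.2 + 5.90 = 37.33 m.
Σ(b_i/K_i) = 9.43/874 + 11.8/0.00711 + 10.2/0.0752 + 5.90/4.18 = 1797 d.
K_eq = L / Σ(b_i/K_i) = 37.33 / 1797 = 0.02078 m/day.
Q = K_eq · A · (Δh/L) = 0.02078 × 1990 × (8.55/37.33) = 9.470 m³/day.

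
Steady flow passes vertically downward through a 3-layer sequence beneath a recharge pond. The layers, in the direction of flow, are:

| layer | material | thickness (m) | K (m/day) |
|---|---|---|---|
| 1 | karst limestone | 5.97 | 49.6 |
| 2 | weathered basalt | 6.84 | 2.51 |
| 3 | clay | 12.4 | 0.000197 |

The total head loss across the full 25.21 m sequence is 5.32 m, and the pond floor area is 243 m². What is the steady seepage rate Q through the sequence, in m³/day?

Flow is perpendicular to layering, so the layers act in series and the equivalent K is the thickness-weighted harmonic mean.
Total thickness L = 5.97 + 6.84 + 12.4 = 25.21 m.
Σ(b_i/K_i) = 5.97/49.6 + 6.84/2.51 + 12.4/0.000197 = 62947 d.
K_eq = L / Σ(b_i/K_i) = 25.21 / 62947 = 0.0004005 m/day.
Q = K_eq · A · (Δh/L) = 0.0004005 × 243 × (5.32/25.21) = 0.02054 m³/day.

0.0205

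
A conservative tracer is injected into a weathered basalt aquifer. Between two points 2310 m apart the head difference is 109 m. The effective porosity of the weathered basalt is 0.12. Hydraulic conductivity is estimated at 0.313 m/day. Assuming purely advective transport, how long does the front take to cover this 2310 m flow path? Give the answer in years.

51.4

Hydraulic gradient i = Δh / L = 109 / 2310 = 0.04719.
Darcy flux q = K · i = 0.3130 × 0.04719 = 0.01477 m/day.
Seepage velocity v = q / n_e = 0.01477 / 0.12 = 0.1231 m/day.
Travel time t = L / v = 2310 / 0.1231 = 18769 days = 51.39 years.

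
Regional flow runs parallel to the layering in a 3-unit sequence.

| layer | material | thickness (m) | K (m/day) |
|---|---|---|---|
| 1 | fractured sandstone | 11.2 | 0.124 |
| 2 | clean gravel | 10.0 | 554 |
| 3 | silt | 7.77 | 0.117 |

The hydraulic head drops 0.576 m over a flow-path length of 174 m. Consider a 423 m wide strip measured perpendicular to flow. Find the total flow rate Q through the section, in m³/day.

7760

Flow is parallel to layering, so each bed carries its own Darcy discharge and the transmissivities add.
Σ(K_i·b_i) = 0.124×11.2 + 554×10.0 + 0.117×7.77 = 5542 m²/day.
Hydraulic gradient i = Δh / L = 0.576 / 174 = 0.003310.
Q = Σ(K_i·b_i) · W · i = 5542 × 423 × 0.003310 = 7761 m³/day.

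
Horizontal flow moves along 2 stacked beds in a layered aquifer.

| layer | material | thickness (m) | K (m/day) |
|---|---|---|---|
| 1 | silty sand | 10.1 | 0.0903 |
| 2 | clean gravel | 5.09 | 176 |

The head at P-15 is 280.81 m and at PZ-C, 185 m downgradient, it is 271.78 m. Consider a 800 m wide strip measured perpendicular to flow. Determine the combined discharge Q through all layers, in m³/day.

35000

Flow is parallel to layering, so each bed carries its own Darcy discharge and the transmissivities add.
Σ(K_i·b_i) = 0.0903×10.1 + 176×5.09 = 896.8 m²/day.
Hydraulic gradient i = (280.81 − 271.78) / 185 = 9.03 / 185 = 0.04881.
Q = Σ(K_i·b_i) · W · i = 896.8 × 800 × 0.04881 = 35017 m³/day.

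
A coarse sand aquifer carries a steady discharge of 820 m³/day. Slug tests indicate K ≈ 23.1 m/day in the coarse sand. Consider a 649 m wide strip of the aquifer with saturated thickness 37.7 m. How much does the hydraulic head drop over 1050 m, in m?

Cross-sectional area A = 649 × 37.7 = 24467 m².
From Q = K·A·i, i = Q / (K·A) = 820 / (23.10 × 24467) = 0.001451.
Head loss Δh = i · L = 0.001451 × 1050 = 1.523 m.

1.52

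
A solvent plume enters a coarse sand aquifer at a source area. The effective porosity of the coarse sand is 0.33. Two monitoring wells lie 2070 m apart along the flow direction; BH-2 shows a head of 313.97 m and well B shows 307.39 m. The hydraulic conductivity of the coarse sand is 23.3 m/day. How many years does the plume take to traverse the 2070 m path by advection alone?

Hydraulic gradient i = (313.97 − 307.39) / 2070 = 6.58 / 2070 = 0.003179.
Darcy flux q = K · i = 23.30 × 0.003179 = 0.07406 m/day.
Seepage velocity v = q / n_e = 0.07406 / 0.33 = 0.2244 m/day.
Travel time t = L / v = 2070 / 0.2244 = 9223 days = 25.25 years.

25.3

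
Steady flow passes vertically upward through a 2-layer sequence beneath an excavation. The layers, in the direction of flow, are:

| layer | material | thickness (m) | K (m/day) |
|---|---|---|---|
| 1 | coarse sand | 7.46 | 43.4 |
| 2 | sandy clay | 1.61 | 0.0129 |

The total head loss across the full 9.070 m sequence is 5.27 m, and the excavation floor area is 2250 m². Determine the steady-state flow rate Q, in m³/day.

94.9

Flow is perpendicular to layering, so the layers act in series and the equivalent K is the thickness-weighted harmonic mean.
Total thickness L = 7.46 + 1.61 = 9.070 m.
Σ(b_i/K_i) = 7.46/43.4 + 1.61/0.0129 = 125.0 d.
K_eq = L / Σ(b_i/K_i) = 9.070 / 125.0 = 0.07257 m/day.
Q = K_eq · A · (Δh/L) = 0.07257 × 2250 × (5.27/9.070) = 94.88 m³/day.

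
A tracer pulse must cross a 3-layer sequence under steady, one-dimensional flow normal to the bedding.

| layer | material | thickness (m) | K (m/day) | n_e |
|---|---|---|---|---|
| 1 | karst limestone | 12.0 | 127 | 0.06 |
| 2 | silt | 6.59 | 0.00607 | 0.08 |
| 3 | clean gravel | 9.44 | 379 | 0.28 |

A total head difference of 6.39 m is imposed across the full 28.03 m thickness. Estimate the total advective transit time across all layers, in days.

661

With flow normal to the layers, continuity requires the same specific discharge q through every layer.
Σ(b_i/K_i) = 12.0/127 + 6.59/0.00607 + 9.44/379 = 1086 d.
q = Δh / Σ(b_i/K_i) = 6.39 / 1086 = 0.005885 m/day.
In each layer the seepage velocity is v_i = q/n_i, so the layer transit time is t_i = b_i·n_i / q:
  layer 1 (karst limestone): t_1 = 12.0 × 0.06 / 0.005885 = 122.3 d
  layer 2 (silt): t_2 = 6.59 × 0.08 / 0.005885 = 89.58 d
  layer 3 (clean gravel): t_3 = 9.44 × 0.28 / 0.005885 = 449.1 d
Total t = Σ t_i = 661.1 days.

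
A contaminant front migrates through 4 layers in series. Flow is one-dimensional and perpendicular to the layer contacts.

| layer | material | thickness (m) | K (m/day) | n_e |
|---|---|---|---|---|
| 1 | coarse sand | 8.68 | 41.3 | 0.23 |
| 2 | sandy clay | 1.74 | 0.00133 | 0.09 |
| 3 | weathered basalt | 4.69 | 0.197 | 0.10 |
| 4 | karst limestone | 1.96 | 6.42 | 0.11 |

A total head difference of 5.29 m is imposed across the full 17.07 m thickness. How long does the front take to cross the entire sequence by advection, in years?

1.96

With flow normal to the layers, continuity requires the same specific discharge q through every layer.
Σ(b_i/K_i) = 8.68/41.3 + 1.74/0.00133 + 4.69/0.197 + 1.96/6.42 = 1333 d.
q = Δh / Σ(b_i/K_i) = 5.29 / 1333 = 0.003970 m/day.
In each layer the seepage velocity is v_i = q/n_i, so the layer transit time is t_i = b_i·n_i / q:
  layer 1 (coarse sand): t_1 = 8.68 × 0.23 / 0.003970 = 502.9 d
  layer 2 (sandy clay): t_2 = 1.74 × 0.09 / 0.003970 = 39.45 d
  layer 3 (weathered basalt): t_3 = 4.69 × 0.10 / 0.003970 = 118.1 d
  layer 4 (karst limestone): t_4 = 1.96 × 0.11 / 0.003970 = 54.31 d
Total t = Σ t_i = 714.8 days = 1.957 years.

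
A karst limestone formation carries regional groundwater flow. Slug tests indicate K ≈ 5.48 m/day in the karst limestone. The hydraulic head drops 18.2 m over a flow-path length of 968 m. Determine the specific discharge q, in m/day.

Hydraulic gradient i = Δh / L = 18.2 / 968 = 0.01880.
Specific discharge q = K · i = 5.480 × 0.01880 = 0.1030 m/day.

0.103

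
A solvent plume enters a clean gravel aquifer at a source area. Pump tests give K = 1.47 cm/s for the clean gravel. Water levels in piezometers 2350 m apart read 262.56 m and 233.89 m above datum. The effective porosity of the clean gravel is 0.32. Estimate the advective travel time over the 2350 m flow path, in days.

48.5

Convert K: 1.47 cm/s × 864 = 1270 m/day.
Hydraulic gradient i = (262.56 − 233.89) / 2350 = 28.67 / 2350 = 0.01220.
Darcy flux q = K · i = 1270 × 0.01220 = 15.49 m/day.
Seepage velocity v = q / n_e = 15.49 / 0.32 = 48.42 m/day.
Travel time t = L / v = 2350 / 48.42 = 48.53 days.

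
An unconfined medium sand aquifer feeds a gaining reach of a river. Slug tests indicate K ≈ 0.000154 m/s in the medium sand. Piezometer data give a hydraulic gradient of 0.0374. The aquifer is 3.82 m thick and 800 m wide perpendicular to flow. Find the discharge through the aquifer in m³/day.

1520

Convert K: 0.000154 m/s × 86400 = 13.31 m/day.
Cross-sectional area A = 800 × 3.82 = 3056 m².
Hydraulic gradient i = 0.0374.
Darcy's law: Q = K · A · i = 13.31 × 3056 × 0.03740 = 1521 m³/day.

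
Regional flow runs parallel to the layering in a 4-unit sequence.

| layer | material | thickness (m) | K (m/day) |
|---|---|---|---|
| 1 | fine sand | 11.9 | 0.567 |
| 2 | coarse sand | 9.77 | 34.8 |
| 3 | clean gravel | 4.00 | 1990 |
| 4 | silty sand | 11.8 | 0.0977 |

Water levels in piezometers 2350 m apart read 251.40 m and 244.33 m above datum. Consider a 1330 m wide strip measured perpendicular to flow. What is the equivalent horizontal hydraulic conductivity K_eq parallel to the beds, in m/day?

222

Flow is parallel to layering, so each bed carries its own Darcy discharge and the transmissivities add.
Σ(K_i·b_i) = 0.567×11.9 + 34.8×9.77 + 1990×4.00 + 0.0977×11.8 = 8308 m²/day.
Total thickness b = 37.47 m, so K_eq = Σ(K_i·b_i)/b = 221.7 m/day.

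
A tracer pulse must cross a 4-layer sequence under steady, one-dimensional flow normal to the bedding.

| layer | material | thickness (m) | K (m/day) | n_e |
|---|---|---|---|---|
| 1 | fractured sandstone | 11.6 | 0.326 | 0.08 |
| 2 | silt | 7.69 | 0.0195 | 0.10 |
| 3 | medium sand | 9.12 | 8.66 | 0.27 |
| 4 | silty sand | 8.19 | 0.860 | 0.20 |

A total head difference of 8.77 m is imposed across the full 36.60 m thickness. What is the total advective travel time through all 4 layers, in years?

0.797

With flow normal to the layers, continuity requires the same specific discharge q through every layer.
Σ(b_i/K_i) = 11.6/0.326 + 7.69/0.0195 + 9.12/8.66 + 8.19/0.860 = 440.5 d.
q = Δh / Σ(b_i/K_i) = 8.77 / 440.5 = 0.01991 m/day.
In each layer the seepage velocity is v_i = q/n_i, so the layer transit time is t_i = b_i·n_i / q:
  layer 1 (fractured sandstone): t_1 = 11.6 × 0.08 / 0.01991 = 46.61 d
  layer 2 (silt): t_2 = 7.69 × 0.10 / 0.01991 = 38.63 d
  layer 3 (medium sand): t_3 = 9.12 × 0.27 / 0.01991 = 123.7 d
  layer 4 (silty sand): t_4 = 8.19 × 0.20 / 0.01991 = 82.28 d
Total t = Σ t_i = 291.2 days = 0.7973 years.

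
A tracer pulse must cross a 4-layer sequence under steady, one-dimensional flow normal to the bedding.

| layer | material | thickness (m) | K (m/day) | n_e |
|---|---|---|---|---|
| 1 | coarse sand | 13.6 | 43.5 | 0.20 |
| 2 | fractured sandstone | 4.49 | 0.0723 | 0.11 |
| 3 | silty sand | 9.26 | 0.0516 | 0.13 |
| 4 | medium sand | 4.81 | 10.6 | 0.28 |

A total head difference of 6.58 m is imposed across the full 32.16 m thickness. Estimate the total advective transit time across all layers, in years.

With flow normal to the layers, continuity requires the same specific discharge q through every layer.
Σ(b_i/K_i) = 13.6/43.5 + 4.49/0.0723 + 9.26/0.0516 + 4.81/10.6 = 242.3 d.
q = Δh / Σ(b_i/K_i) = 6.58 / 242.3 = 0.02715 m/day.
In each layer the seepage velocity is v_i = q/n_i, so the layer transit time is t_i = b_i·n_i / q:
  layer 1 (coarse sand): t_1 = 13.6 × 0.20 / 0.02715 = 100.2 d
  layer 2 (fractured sandstone): t_2 = 4.49 × 0.11 / 0.02715 = 18.19 d
  layer 3 (silty sand): t_3 = 9.26 × 0.13 / 0.02715 = 44.33 d
  layer 4 (medium sand): t_4 = 4.81 × 0.28 / 0.02715 = 49.60 d
Total t = Σ t_i = 212.3 days = 0.5812 years.

0.581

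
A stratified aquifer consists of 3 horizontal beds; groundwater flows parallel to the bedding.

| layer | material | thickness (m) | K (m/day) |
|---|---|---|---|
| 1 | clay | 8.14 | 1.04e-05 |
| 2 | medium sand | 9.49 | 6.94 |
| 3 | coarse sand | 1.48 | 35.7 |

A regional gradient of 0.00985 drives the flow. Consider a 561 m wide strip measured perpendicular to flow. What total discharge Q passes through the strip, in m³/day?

656

Flow is parallel to layering, so each bed carries its own Darcy discharge and the transmissivities add.
Σ(K_i·b_i) = 1.04e-05×8.14 + 6.94×9.49 + 35.7×1.48 = 118.7 m²/day.
Hydraulic gradient i = 0.00985.
Q = Σ(K_i·b_i) · W · i = 118.7 × 561 × 0.009850 = 655.9 m³/day.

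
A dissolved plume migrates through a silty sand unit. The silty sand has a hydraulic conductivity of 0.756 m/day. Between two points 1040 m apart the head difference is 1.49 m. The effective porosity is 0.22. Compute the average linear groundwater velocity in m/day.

0.00492

Hydraulic gradient i = Δh / L = 1.49 / 1040 = 0.001433.
Darcy flux q = K · i = 0.7560 × 0.001433 = 0.001083 m/day.
Seepage velocity v = q / n_e = 0.001083 / 0.22 = 0.004923 m/day.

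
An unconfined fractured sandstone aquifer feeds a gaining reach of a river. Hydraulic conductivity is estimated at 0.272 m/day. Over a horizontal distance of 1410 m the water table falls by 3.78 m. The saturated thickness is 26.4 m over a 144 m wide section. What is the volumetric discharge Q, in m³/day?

2.77

Cross-sectional area A = 144 × 26.4 = 3802 m².
Hydraulic gradient i = Δh / L = 3.78 / 1410 = 0.002681.
Darcy's law: Q = K · A · i = 0.2720 × 3802 × 0.002681 = 2.772 m³/day.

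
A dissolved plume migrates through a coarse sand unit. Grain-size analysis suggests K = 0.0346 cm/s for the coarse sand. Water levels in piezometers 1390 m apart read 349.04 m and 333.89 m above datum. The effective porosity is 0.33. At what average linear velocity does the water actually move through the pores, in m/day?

Convert K: 0.0346 cm/s × 864 = 29.89 m/day.
Hydraulic gradient i = (349.04 − 333.89) / 1390 = 15.15 / 1390 = 0.01090.
Darcy flux q = K · i = 29.89 × 0.01090 = 0.3258 m/day.
Seepage velocity v = q / n_e = 0.3258 / 0.33 = 0.9874 m/day.

0.987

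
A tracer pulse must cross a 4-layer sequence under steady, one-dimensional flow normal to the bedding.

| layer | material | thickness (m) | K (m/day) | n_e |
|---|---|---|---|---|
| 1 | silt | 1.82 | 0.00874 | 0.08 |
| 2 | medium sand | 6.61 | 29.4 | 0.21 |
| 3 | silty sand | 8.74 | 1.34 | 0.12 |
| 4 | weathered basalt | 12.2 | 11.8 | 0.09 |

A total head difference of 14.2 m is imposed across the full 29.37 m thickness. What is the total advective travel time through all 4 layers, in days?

With flow normal to the layers, continuity requires the same specific discharge q through every layer.
Σ(b_i/K_i) = 1.82/0.00874 + 6.61/29.4 + 8.74/1.34 + 12.2/11.8 = 216.0 d.
q = Δh / Σ(b_i/K_i) = 14.2 / 216.0 = 0.06573 m/day.
In each layer the seepage velocity is v_i = q/n_i, so the layer transit time is t_i = b_i·n_i / q:
  layer 1 (silt): t_1 = 1.82 × 0.08 / 0.06573 = 2.215 d
  layer 2 (medium sand): t_2 = 6.61 × 0.21 / 0.06573 = 21.12 d
  layer 3 (silty sand): t_3 = 8.74 × 0.12 / 0.06573 = 15.95 d
  layer 4 (weathered basalt): t_4 = 12.2 × 0.09 / 0.06573 = 16.70 d
Total t = Σ t_i = 55.99 days.

56.0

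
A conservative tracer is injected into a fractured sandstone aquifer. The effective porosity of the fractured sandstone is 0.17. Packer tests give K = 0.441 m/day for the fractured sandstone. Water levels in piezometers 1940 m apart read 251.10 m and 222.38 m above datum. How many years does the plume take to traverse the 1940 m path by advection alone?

138

Hydraulic gradient i = (251.10 − 222.38) / 1940 = 28.72 / 1940 = 0.01480.
Darcy flux q = K · i = 0.4410 × 0.01480 = 0.006529 m/day.
Seepage velocity v = q / n_e = 0.006529 / 0.17 = 0.03840 m/day.
Travel time t = L / v = 1940 / 0.03840 = 50516 days = 138.3 years.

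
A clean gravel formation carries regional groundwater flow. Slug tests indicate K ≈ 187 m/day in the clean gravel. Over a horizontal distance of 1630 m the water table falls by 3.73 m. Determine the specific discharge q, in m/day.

0.428

Hydraulic gradient i = Δh / L = 3.73 / 1630 = 0.002288.
Specific discharge q = K · i = 187.0 × 0.002288 = 0.4279 m/day.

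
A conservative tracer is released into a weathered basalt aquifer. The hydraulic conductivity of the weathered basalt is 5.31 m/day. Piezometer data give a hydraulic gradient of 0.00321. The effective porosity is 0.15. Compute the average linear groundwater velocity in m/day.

0.114

Hydraulic gradient i = 0.00321.
Darcy flux q = K · i = 5.310 × 0.003210 = 0.01705 m/day.
Seepage velocity v = q / n_e = 0.01705 / 0.15 = 0.1136 m/day.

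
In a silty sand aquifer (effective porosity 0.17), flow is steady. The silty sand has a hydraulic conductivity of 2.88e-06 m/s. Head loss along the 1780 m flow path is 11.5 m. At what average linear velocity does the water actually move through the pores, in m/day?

0.00946

Convert K: 2.88e-06 m/s × 86400 = 0.2488 m/day.
Hydraulic gradient i = Δh / L = 11.5 / 1780 = 0.006461.
Darcy flux q = K · i = 0.2488 × 0.006461 = 0.001608 m/day.
Seepage velocity v = q / n_e = 0.001608 / 0.17 = 0.009457 m/day.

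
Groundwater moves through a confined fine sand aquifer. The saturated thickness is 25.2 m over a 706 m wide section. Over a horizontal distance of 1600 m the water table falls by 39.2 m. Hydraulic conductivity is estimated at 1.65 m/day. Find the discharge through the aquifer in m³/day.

719

Cross-sectional area A = 706 × 25.2 = 17791 m².
Hydraulic gradient i = Δh / L = 39.2 / 1600 = 0.02450.
Darcy's law: Q = K · A · i = 1.650 × 17791 × 0.02450 = 719.2 m³/day.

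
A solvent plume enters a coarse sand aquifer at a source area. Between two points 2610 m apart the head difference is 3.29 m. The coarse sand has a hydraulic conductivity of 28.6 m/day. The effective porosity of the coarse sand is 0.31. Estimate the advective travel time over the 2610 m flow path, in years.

Hydraulic gradient i = Δh / L = 3.29 / 2610 = 0.001261.
Darcy flux q = K · i = 28.60 × 0.001261 = 0.03605 m/day.
Seepage velocity v = q / n_e = 0.03605 / 0.31 = 0.1163 m/day.
Travel time t = L / v = 2610 / 0.1163 = 22443 days = 61.45 years.

61.4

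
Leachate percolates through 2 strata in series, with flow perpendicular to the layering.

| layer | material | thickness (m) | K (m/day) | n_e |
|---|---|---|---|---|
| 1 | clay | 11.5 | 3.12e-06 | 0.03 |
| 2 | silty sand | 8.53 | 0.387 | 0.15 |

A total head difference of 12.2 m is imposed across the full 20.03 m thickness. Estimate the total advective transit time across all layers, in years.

With flow normal to the layers, continuity requires the same specific discharge q through every layer.
Σ(b_i/K_i) = 11.5/3.12e-06 + 8.53/0.387 = 3.686e+06 d.
q = Δh / Σ(b_i/K_i) = 12.2 / 3.686e+06 = 3.310e-06 m/day.
In each layer the seepage velocity is v_i = q/n_i, so the layer transit time is t_i = b_i·n_i / q:
  layer 1 (clay): t_1 = 11.5 × 0.03 / 3.310e-06 = 1.042e+05 d
  layer 2 (silty sand): t_2 = 8.53 × 0.15 / 3.310e-06 = 3.866e+05 d
Total t = Σ t_i = 4.908e+05 days = 1344 years.

1340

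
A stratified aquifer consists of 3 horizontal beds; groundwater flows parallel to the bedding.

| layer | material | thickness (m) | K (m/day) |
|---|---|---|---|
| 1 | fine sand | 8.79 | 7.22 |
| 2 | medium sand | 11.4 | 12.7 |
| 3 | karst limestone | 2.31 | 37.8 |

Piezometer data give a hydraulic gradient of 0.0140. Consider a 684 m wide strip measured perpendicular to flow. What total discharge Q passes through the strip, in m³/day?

Flow is parallel to layering, so each bed carries its own Darcy discharge and the transmissivities add.
Σ(K_i·b_i) = 7.22×8.79 + 12.7×11.4 + 37.8×2.31 = 295.6 m²/day.
Hydraulic gradient i = 0.0140.
Q = Σ(K_i·b_i) · W · i = 295.6 × 684 × 0.01400 = 2830 m³/day.

2830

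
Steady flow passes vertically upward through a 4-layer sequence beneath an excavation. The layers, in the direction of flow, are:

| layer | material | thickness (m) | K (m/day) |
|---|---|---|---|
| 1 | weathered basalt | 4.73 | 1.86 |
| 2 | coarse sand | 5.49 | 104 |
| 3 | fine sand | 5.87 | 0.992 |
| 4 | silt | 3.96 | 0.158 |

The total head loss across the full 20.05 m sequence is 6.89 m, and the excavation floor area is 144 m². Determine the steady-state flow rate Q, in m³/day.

Flow is perpendicular to layering, so the layers act in series and the equivalent K is the thickness-weighted harmonic mean.
Total thickness L = 4.73 + 5.49 + 5.87 + 3.96 = 20.05 m.
Σ(b_i/K_i) = 4.73/1.86 + 5.49/104 + 5.87/0.992 + 3.96/0.158 = 33.58 d.
K_eq = L / Σ(b_i/K_i) = 20.05 / 33.58 = 0.5971 m/day.
Q = K_eq · A · (Δh/L) = 0.5971 × 144 × (6.89/20.05) = 29.55 m³/day.

29.5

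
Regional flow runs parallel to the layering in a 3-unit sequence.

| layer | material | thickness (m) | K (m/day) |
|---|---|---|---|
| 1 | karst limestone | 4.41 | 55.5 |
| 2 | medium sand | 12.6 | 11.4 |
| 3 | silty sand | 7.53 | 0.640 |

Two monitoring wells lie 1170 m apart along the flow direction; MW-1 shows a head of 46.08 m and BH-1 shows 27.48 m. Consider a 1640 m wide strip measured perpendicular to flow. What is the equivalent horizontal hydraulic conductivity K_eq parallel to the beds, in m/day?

Flow is parallel to layering, so each bed carries its own Darcy discharge and the transmissivities add.
Σ(K_i·b_i) = 55.5×4.41 + 11.4×12.6 + 0.640×7.53 = 393.2 m²/day.
Total thickness b = 24.54 m, so K_eq = Σ(K_i·b_i)/b = 16.02 m/day.

16.0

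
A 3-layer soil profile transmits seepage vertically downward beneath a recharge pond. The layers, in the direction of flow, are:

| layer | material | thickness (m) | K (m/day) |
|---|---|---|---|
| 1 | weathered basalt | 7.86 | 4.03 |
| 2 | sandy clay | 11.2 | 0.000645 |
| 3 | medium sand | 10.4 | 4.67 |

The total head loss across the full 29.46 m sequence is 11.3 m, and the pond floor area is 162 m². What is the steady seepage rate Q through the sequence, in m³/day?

Flow is perpendicular to layering, so the layers act in series and the equivalent K is the thickness-weighted harmonic mean.
Total thickness L = 7.86 + 11.2 + 10.4 = 29.46 m.
Σ(b_i/K_i) = 7.86/4.03 + 11.2/0.000645 + 10.4/4.67 = 17369 d.
K_eq = L / Σ(b_i/K_i) = 29.46 / 17369 = 0.001696 m/day.
Q = K_eq · A · (Δh/L) = 0.001696 × 162 × (11.3/29.46) = 0.1054 m³/day.

0.105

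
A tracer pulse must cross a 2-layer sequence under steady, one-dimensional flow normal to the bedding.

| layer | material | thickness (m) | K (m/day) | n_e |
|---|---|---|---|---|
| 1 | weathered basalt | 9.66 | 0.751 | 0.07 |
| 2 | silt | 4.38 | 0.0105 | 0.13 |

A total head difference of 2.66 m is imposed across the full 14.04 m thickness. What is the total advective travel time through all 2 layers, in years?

With flow normal to the layers, continuity requires the same specific discharge q through every layer.
Σ(b_i/K_i) = 9.66/0.751 + 4.38/0.0105 = 430.0 d.
q = Δh / Σ(b_i/K_i) = 2.66 / 430.0 = 0.006186 m/day.
In each layer the seepage velocity is v_i = q/n_i, so the layer transit time is t_i = b_i·n_i / q:
  layer 1 (weathered basalt): t_1 = 9.66 × 0.07 / 0.006186 = 109.3 d
  layer 2 (silt): t_2 = 4.38 × 0.13 / 0.006186 = 92.05 d
Total t = Σ t_i = 201.4 days = 0.5513 years.

0.551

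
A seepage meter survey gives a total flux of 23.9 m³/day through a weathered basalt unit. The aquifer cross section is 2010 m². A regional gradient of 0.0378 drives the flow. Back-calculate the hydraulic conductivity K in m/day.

Hydraulic gradient i = 0.0378.
From Q = K·A·i, K = Q / (A·i) = 23.9 / (2010 × 0.03780) = 0.3146 m/day.

0.315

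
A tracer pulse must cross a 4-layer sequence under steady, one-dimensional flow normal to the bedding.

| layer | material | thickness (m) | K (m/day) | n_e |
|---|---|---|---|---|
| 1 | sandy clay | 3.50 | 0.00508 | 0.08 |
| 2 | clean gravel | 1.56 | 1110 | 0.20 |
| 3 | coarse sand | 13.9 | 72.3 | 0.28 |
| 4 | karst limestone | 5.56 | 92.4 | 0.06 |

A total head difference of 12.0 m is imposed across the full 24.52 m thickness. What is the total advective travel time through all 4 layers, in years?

With flow normal to the layers, continuity requires the same specific discharge q through every layer.
Σ(b_i/K_i) = 3.50/0.00508 + 1.56/1110 + 13.9/72.3 + 5.56/92.4 = 689.2 d.
q = Δh / Σ(b_i/K_i) = 12.0 / 689.2 = 0.01741 m/day.
In each layer the seepage velocity is v_i = q/n_i, so the layer transit time is t_i = b_i·n_i / q:
  layer 1 (sandy clay): t_1 = 3.50 × 0.08 / 0.01741 = 16.08 d
  layer 2 (clean gravel): t_2 = 1.56 × 0.20 / 0.01741 = 17.92 d
  layer 3 (coarse sand): t_3 = 13.9 × 0.28 / 0.01741 = 223.5 d
  layer 4 (karst limestone): t_4 = 5.56 × 0.06 / 0.01741 = 19.16 d
Total t = Σ t_i = 276.7 days = 0.7576 years.

0.758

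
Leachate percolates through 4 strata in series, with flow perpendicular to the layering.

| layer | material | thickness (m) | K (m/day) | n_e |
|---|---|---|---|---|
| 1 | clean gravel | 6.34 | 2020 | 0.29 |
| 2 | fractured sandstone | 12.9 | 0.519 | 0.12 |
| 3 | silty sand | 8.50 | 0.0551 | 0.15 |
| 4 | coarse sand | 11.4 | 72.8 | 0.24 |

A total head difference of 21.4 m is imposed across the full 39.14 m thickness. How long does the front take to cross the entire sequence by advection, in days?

62.0

With flow normal to the layers, continuity requires the same specific discharge q through every layer.
Σ(b_i/K_i) = 6.34/2020 + 12.9/0.519 + 8.50/0.0551 + 11.4/72.8 = 179.3 d.
q = Δh / Σ(b_i/K_i) = 21.4 / 179.3 = 0.1194 m/day.
In each layer the seepage velocity is v_i = q/n_i, so the layer transit time is t_i = b_i·n_i / q:
  layer 1 (clean gravel): t_1 = 6.34 × 0.29 / 0.1194 = 15.40 d
  layer 2 (fractured sandstone): t_2 = 12.9 × 0.12 / 0.1194 = 12.97 d
  layer 3 (silty sand): t_3 = 8.50 × 0.15 / 0.1194 = 10.68 d
  layer 4 (coarse sand): t_4 = 11.4 × 0.24 / 0.1194 = 22.92 d
Total t = Σ t_i = 61.97 days.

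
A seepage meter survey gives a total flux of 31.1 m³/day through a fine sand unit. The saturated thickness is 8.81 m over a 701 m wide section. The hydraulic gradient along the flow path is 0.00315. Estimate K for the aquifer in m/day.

Cross-sectional area A = 701 × 8.81 = 6176 m².
Hydraulic gradient i = 0.00315.
From Q = K·A·i, K = Q / (A·i) = 31.1 / (6176 × 0.003150) = 1.599 m/day.

1.60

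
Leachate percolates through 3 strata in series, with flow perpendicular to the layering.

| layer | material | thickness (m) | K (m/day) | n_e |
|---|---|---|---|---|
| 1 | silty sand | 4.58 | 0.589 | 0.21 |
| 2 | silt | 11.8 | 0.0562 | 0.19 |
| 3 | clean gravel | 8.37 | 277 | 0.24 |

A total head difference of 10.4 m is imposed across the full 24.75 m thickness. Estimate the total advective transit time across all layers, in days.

With flow normal to the layers, continuity requires the same specific discharge q through every layer.
Σ(b_i/K_i) = 4.58/0.589 + 11.8/0.0562 + 8.37/277 = 217.8 d.
q = Δh / Σ(b_i/K_i) = 10.4 / 217.8 = 0.04776 m/day.
In each layer the seepage velocity is v_i = q/n_i, so the layer transit time is t_i = b_i·n_i / q:
  layer 1 (silty sand): t_1 = 4.58 × 0.21 / 0.04776 = 20.14 d
  layer 2 (silt): t_2 = 11.8 × 0.19 / 0.04776 = 46.95 d
  layer 3 (clean gravel): t_3 = 8.37 × 0.24 / 0.04776 = 42.06 d
Total t = Σ t_i = 109.1 days.

109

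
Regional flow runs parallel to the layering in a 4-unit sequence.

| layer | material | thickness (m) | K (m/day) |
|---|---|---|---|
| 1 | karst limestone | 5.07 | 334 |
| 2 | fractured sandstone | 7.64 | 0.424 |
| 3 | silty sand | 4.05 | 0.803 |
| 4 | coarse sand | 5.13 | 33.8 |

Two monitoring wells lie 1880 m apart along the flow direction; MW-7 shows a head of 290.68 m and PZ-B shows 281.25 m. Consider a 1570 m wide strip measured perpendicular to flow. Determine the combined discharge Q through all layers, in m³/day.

14800

Flow is parallel to layering, so each bed carries its own Darcy discharge and the transmissivities add.
Σ(K_i·b_i) = 334×5.07 + 0.424×7.64 + 0.803×4.05 + 33.8×5.13 = 1873 m²/day.
Hydraulic gradient i = (290.68 − 281.25) / 1880 = 9.43 / 1880 = 0.005016.
Q = Σ(K_i·b_i) · W · i = 1873 × 1570 × 0.005016 = 14752 m³/day.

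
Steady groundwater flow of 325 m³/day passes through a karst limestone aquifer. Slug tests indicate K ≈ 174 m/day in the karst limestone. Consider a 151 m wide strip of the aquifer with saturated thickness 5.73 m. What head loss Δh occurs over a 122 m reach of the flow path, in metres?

0.263

Cross-sectional area A = 151 × 5.73 = 865.2 m².
From Q = K·A·i, i = Q / (K·A) = 325 / (174.0 × 865.2) = 0.002159.
Head loss Δh = i · L = 0.002159 × 122 = 0.2634 m.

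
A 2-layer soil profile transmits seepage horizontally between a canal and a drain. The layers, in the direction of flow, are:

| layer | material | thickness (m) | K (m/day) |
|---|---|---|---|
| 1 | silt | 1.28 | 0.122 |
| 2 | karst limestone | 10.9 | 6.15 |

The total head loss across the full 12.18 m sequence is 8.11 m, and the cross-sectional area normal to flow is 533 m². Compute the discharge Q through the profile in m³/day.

352

Flow is perpendicular to layering, so the layers act in series and the equivalent K is the thickness-weighted harmonic mean.
Total thickness L = 1.28 + 10.9 = 12.18 m.
Σ(b_i/K_i) = 1.28/0.122 + 10.9/6.15 = 12.26 d.
K_eq = L / Σ(b_i/K_i) = 12.18 / 12.26 = 0.9931 m/day.
Q = K_eq · A · (Δh/L) = 0.9931 × 533 × (8.11/12.18) = 352.5 m³/day.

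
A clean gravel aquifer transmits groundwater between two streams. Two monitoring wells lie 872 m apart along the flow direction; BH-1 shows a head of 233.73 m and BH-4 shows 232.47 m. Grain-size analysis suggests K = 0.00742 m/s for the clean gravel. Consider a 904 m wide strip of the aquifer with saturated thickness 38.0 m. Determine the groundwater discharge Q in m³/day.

31800

Convert K: 0.00742 m/s × 86400 = 641.1 m/day.
Cross-sectional area A = 904 × 38.0 = 34352 m².
Hydraulic gradient i = (233.73 − 232.47) / 872 = 1.26 / 872 = 0.001445.
Darcy's law: Q = K · A · i = 641.1 × 34352 × 0.001445 = 31822 m³/day.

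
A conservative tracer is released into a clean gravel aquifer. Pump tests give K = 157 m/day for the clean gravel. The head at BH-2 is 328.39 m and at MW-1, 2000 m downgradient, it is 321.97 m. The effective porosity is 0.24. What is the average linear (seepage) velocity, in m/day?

Hydraulic gradient i = (328.39 − 321.97) / 2000 = 6.42 / 2000 = 0.003210.
Darcy flux q = K · i = 157.0 × 0.003210 = 0.5040 m/day.
Seepage velocity v = q / n_e = 0.5040 / 0.24 = 2.100 m/day.

2.10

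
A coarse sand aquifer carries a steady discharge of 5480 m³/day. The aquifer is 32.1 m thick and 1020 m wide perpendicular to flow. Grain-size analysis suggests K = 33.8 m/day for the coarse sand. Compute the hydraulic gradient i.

Cross-sectional area A = 1020 × 32.1 = 32742 m².
From Q = K·A·i, i = Q / (K·A) = 5480 / (33.80 × 32742) = 0.004952.

0.00495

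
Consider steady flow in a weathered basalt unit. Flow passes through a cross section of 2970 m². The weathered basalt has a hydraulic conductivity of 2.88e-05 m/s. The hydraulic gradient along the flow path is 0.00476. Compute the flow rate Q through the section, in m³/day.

Convert K: 2.88e-05 m/s × 86400 = 2.488 m/day.
Hydraulic gradient i = 0.00476.
Darcy's law: Q = K · A · i = 2.488 × 2970 × 0.004760 = 35.18 m³/day.

35.2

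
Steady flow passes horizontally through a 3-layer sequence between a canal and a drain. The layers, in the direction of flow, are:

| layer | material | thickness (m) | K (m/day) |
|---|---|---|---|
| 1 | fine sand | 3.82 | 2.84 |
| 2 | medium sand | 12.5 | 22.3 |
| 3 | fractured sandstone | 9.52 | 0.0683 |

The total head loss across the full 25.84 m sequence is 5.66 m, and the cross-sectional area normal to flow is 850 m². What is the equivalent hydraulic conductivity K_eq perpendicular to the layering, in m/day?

0.183

Flow is perpendicular to layering, so the layers act in series and the equivalent K is the thickness-weighted harmonic mean.
Total thickness L = 3.82 + 12.5 + 9.52 = 25.84 m.
Σ(b_i/K_i) = 3.82/2.84 + 12.5/22.3 + 9.52/0.0683 = 141.3 d.
K_eq = L / Σ(b_i/K_i) = 25.84 / 141.3 = 0.1829 m/day.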